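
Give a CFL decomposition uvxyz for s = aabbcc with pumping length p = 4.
u='a', v='a', x='bb', y='c', z='c'

For s = aabbcc with pumping length p = 4:

One valid decomposition:
- u = 'a'
- v = 'a'
- x = 'bb'
- y = 'c'
- z = 'c'

Verification:
- uvxyz = 'a' + 'a' + 'bb' + 'c' + 'c' = aabbcc ✓
- |vxy| = |'abbc'| = 4 ≤ 4 ✓
- |vy| = |'ac'| = 2 > 0 ✓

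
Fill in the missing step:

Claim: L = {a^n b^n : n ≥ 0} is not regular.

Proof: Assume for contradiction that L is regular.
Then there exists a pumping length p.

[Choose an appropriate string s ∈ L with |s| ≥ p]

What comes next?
s = a^p b^p

This string is in L (has equal a's and b's) and has length 2p ≥ p.
Any decomposition xyz with |xy| ≤ p means y consists only of a's,
so pumping will unbalance the counts.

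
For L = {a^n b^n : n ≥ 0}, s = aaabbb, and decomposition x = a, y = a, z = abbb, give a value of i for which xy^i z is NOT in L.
i = 0

xy⁰z = a · ε · abbb = aabbb; aabbb has 2 a's and 3 b's; 2 ≠ 3, so it is not in L.
(Other choices also work, e.g. i = 2, 3; only i = 1 is guaranteed to stay in L since xy¹z = s.)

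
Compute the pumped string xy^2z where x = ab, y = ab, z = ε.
ababab

Given x = 'ab', y = 'ab', z = '' and i = 2:

xy^2z = x + y·y·...·y (2 times) + z
       = 'ab' + 'ab'^2 + ''
       = 'ab' + 'abab' + ''
       = 'ababab'

The pumped string is 'ababab' with length 6.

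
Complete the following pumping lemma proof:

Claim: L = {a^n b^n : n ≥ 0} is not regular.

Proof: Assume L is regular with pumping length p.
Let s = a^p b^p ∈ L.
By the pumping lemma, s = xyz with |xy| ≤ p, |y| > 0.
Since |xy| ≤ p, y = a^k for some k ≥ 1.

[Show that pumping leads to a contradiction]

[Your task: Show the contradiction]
Consider xy²z = a^(p+k) b^p.

Since k ≥ 1, we have p + k > p.
So xy²z has more a's than b's: (p+k) a's vs p b's.
This means xy²z ∉ L because a^n b^n requires equal counts.

This contradicts the pumping lemma which states xy²z ∈ L.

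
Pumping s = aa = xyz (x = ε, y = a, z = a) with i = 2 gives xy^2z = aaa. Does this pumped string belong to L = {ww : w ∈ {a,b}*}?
No

xy²z = ε · aa · a = aaa.
aaa has odd length 3, so it cannot be written as ww and is not in L.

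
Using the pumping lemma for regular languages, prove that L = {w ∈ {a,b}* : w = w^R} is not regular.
Assume for contradiction that L is regular, and let p ≥ 1 be the pumping length given by the pumping lemma.
Choose s = a^p b a^p. Then s ∈ L (it reads the same in both directions) and |s| = 2p + 1 ≥ p.
By the pumping lemma, s = xyz for some x, y, z with |xy| ≤ p, |y| ≥ 1, and xy^i z ∈ L for every i ≥ 0.
Since |xy| ≤ p and the first p symbols of s are all a's, y = a^k for some k with 1 ≤ k ≤ p.

Take i = 0: xy⁰z = a^(p − k) b a^p.
Its reversal is a^p b a^(p − k). These differ because the block of a's before the unique b has length p − k in one and p in the other, and p − k ≠ p since k ≥ 1. So xy⁰z is not a palindrome, i.e. xy⁰z ∉ L.

This contradicts the pumping lemma, which requires xy^i z ∈ L for all i ≥ 0.
Hence L = {w ∈ {a,b}* : w = w^R} is not regular. ∎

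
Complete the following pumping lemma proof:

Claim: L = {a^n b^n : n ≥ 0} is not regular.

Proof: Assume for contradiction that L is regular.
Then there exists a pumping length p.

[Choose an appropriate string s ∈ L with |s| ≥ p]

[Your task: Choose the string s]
s = a^p b^p

This string is in L (has equal a's and b's) and has length 2p ≥ p.
Any decomposition xyz with |xy| ≤ p means y consists only of a's,
so pumping will unbalance the counts.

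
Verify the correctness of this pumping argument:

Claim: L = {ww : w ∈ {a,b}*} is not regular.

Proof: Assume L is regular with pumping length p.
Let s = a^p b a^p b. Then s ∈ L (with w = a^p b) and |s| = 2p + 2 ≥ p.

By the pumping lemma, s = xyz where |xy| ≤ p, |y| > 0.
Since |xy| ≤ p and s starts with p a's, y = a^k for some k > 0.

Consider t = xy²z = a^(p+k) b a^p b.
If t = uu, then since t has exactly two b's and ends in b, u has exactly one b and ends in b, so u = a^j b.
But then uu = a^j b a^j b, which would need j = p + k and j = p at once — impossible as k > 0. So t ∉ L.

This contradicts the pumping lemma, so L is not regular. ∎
The proof is correct.

This proof is valid because:
1. s = a^p b a^p b is in L and is chosen in terms of p, so |s| ≥ p holds for every p
2. The decomposition analysis is correct: |xy| ≤ p forces y to lie inside the leading a's
3. The contradiction is valid: the argument shows a^(p+k) b a^p b cannot be split into two equal halves
4. The conclusion follows logically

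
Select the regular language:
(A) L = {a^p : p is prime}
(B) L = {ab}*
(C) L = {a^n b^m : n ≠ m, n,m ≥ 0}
(B) {ab}*

(B) L = {ab}* is regular.

This can be recognized by a finite automaton (DFA/NFA).
Regular expressions like {ab}* define regular languages.

The other choices are not regular:
- {a^p : p is prime}: After pumping, the length becomes composite
- {a^n b^m : n ≠ m, n,m ≥ 0}: After pumping a's, we can make n = m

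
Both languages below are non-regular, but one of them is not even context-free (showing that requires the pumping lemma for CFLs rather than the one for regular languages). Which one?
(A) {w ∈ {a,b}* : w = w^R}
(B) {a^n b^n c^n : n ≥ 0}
(B) {a^n b^n c^n : n ≥ 0}

(B) {a^n b^n c^n : n ≥ 0} requires the CFL pumping lemma.

- {w ∈ {a,b}* : w = w^R} is context-free (but not regular)
  • Can be shown non-regular with the regular pumping lemma
  • After pumping, the string is no longer symmetric

- {a^n b^n c^n : n ≥ 0} is NOT context-free
  • Requires the CFL pumping lemma to prove
  • Cannot maintain three equal counts simultaneously

The CFL pumping lemma is "stronger" in that it can prove non-membership
in the larger class of context-free languages.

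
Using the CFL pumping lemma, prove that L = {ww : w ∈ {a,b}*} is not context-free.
Assume for contradiction that L is context-free, and let p ≥ 1 be the pumping length given by the pumping lemma for CFLs.
Choose s = a^p b^p a^p b^p. Then s ∈ L (take w = a^p b^p) and |s| = 4p ≥ p.
By the CFL pumping lemma, s = uvxyz for some u, v, x, y, z with |vxy| ≤ p, |vy| ≥ 1, and uv^i xy^i z ∈ L for every i ≥ 0.

Write s as four blocks A₁ B₁ A₂ B₂ with A₁ = A₂ = a^p and B₁ = B₂ = b^p. Since |vxy| ≤ p, the window vxy lies inside at most two adjacent blocks. Take i = 0 and let t = uxz, so |t| = 4p − |vy| with 1 ≤ |vy| ≤ p. If |t| is odd, t ∉ L immediately, so assume |vy| is even (hence |vy| ≥ 2) and |t|/2 = 2p − |vy|/2, which satisfies p ≤ |t|/2 ≤ 2p − 1.

Case 1 (vxy inside A₁B₁): t = a^(p−j) b^(p−l) a^p b^p with j + l = |vy|. The second half of t has length < 2p, so it is a suffix of the trailing a^p b^p and ends in b; the first half is a^(p−j) b^(p−l) a^((j+l)/2), which ends in a because (j+l)/2 ≥ 1. The halves differ, so t ∉ L.

Case 2 (vxy inside B₁A₂, straddling the middle): t = a^p b^(p−j) a^(p−l) b^p with j + l = |vy|. If t = ww, then w is a prefix of t of length ≥ p, so w begins with a^p; and w is a suffix of t of length ≥ p, so w ends with b^p. That forces |w| ≥ 2p, contradicting |w| = |t|/2 ≤ 2p − 1. So t ∉ L.

Case 3 (vxy inside A₂B₂): t = a^p b^p a^(p−j) b^(p−l) with j + l = |vy|. The first half of t is a prefix of a^p b^p, so it begins with a; the second half is b^((j+l)/2) a^(p−j) b^(p−l), which begins with b. The halves differ, so t ∉ L.

In every case uv⁰xy⁰z = uxz ∉ L.

This contradicts the CFL pumping lemma, which requires uv^i xy^i z ∈ L for all i ≥ 0.
Hence L = {ww : w ∈ {a,b}*} is not context-free. ∎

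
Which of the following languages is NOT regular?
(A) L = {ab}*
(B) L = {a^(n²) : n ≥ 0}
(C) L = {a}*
(B) {a^(n²) : n ≥ 0}

(B) L = {a^(n²) : n ≥ 0} is NOT regular.

The pumping lemma can be used to prove this:
After pumping, length is no longer a perfect square

The other languages are regular because they can be recognized by finite automata.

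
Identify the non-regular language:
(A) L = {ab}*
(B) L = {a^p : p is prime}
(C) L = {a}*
(B) {a^p : p is prime}

(B) L = {a^p : p is prime} is NOT regular.

The pumping lemma can be used to prove this:
After pumping, the length becomes composite

The other languages are regular because they can be recognized by finite automata.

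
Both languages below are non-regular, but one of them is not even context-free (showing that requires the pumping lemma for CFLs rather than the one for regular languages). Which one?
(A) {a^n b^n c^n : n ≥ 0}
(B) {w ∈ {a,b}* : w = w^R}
(A) {a^n b^n c^n : n ≥ 0}

(A) {a^n b^n c^n : n ≥ 0} requires the CFL pumping lemma.

- {w ∈ {a,b}* : w = w^R} is context-free (but not regular)
  • Can be shown non-regular with the regular pumping lemma
  • After pumping, the string is no longer symmetric

- {a^n b^n c^n : n ≥ 0} is NOT context-free
  • Requires the CFL pumping lemma to prove
  • Cannot maintain three equal counts simultaneously

The CFL pumping lemma is "stronger" in that it can prove non-membership
in the larger class of context-free languages.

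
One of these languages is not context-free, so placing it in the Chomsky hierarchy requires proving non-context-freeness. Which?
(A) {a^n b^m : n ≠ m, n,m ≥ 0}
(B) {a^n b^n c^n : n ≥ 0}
(B) {a^n b^n c^n : n ≥ 0}

(B) {a^n b^n c^n : n ≥ 0} requires the CFL pumping lemma.

- {a^n b^m : n ≠ m, n,m ≥ 0} is context-free (but not regular)
  • Can be shown non-regular with the regular pumping lemma
  • After pumping a's, we can make n = m

- {a^n b^n c^n : n ≥ 0} is NOT context-free
  • Requires the CFL pumping lemma to prove
  • Cannot maintain three equal counts simultaneously

The CFL pumping lemma is "stronger" in that it can prove non-membership
in the larger class of context-free languages.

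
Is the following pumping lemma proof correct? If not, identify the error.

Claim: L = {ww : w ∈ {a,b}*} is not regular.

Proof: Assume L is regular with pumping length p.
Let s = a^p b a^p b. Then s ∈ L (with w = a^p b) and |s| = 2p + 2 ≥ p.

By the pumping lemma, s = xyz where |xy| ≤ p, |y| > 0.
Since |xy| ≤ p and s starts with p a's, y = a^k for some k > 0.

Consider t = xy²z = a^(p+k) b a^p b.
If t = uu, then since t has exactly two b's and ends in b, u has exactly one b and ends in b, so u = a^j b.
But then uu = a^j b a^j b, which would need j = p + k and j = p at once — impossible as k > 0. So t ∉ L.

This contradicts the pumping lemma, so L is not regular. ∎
The proof is correct.

This proof is valid because:
1. s = a^p b a^p b is in L and is chosen in terms of p, so |s| ≥ p holds for every p
2. The decomposition analysis is correct: |xy| ≤ p forces y to lie inside the leading a's
3. The contradiction is valid: the argument shows a^(p+k) b a^p b cannot be split into two equal halves
4. The conclusion follows logically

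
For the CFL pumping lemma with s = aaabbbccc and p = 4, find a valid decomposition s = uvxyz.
u='aa', v='a', x='bb', y='b', z='ccc'

For s = aaabbbccc with pumping length p = 4:

One valid decomposition:
- u = 'aa'
- v = 'a'
- x = 'bb'
- y = 'b'
- z = 'ccc'

Verification:
- uvxyz = 'aa' + 'a' + 'bb' + 'b' + 'ccc' = aaabbbccc ✓
- |vxy| = |'abbb'| = 4 ≤ 4 ✓
- |vy| = |'ab'| = 2 > 0 ✓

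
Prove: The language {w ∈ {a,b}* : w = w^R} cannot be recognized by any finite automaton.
Assume for contradiction that L is regular, and let p ≥ 1 be the pumping length given by the pumping lemma.
Choose s = a^p b a^p. Then s ∈ L (it reads the same in both directions) and |s| = 2p + 1 ≥ p.
By the pumping lemma, s = xyz for some x, y, z with |xy| ≤ p, |y| ≥ 1, and xy^i z ∈ L for every i ≥ 0.
Since |xy| ≤ p and the first p symbols of s are all a's, y = a^k for some k with 1 ≤ k ≤ p.

Take i = 0: xy⁰z = a^(p − k) b a^p.
Its reversal is a^p b a^(p − k). These differ because the block of a's before the unique b has length p − k in one and p in the other, and p − k ≠ p since k ≥ 1. So xy⁰z is not a palindrome, i.e. xy⁰z ∉ L.

This contradicts the pumping lemma, which requires xy^i z ∈ L for all i ≥ 0.
Hence L = {w ∈ {a,b}* : w = w^R} is not regular. ∎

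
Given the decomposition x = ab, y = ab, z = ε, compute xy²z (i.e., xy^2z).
ababab

Given x = 'ab', y = 'ab', z = '' and i = 2:

xy^2z = x + y·y·...·y (2 times) + z
       = 'ab' + 'ab'^2 + ''
       = 'ab' + 'abab' + ''
       = 'ababab'

The pumped string is 'ababab' with length 6.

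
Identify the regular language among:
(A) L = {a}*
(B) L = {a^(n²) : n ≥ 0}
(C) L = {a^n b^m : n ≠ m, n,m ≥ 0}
(A) {a}*

(A) L = {a}* is regular.

This can be recognized by a finite automaton (DFA/NFA).
Regular expressions like {a}* define regular languages.

The other choices are not regular:
- {a^(n²) : n ≥ 0}: After pumping, length is no longer a perfect square
- {a^n b^m : n ≠ m, n,m ≥ 0}: After pumping a's, we can make n = m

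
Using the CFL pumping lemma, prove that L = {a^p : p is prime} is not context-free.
Assume for contradiction that L is context-free, and let p ≥ 1 be the pumping length given by the pumping lemma for CFLs.
Choose a prime q with q ≥ p and let s = a^q. Then s ∈ L and |s| = q ≥ p.
By the CFL pumping lemma, s = uvxyz for some u, v, x, y, z with |vxy| ≤ p, |vy| ≥ 1, and uv^i xy^i z ∈ L for every i ≥ 0.
All symbols are a's, so only lengths matter: let k = |vy|, with 1 ≤ k ≤ p. Then |uv^i xy^i z| = q + (i − 1)k.

Take i = q + 1: the length is q + qk = q(k + 1).
Both factors satisfy q ≥ 2 and k + 1 ≥ 2, so q(k + 1) is composite and uv^(q+1) xy^(q+1) z ∉ L.

This contradicts the CFL pumping lemma, which requires uv^i xy^i z ∈ L for all i ≥ 0.
Hence L = {a^p : p is prime} is not context-free. ∎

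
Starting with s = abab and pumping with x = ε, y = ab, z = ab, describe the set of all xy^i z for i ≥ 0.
{xy^i z : i ≥ 0} = {(ab)^(i+1) : i ≥ 0} = {ab, abab, ababab, ...}

With x = ε, y = ab, z = ab: Pumping 'ab' gives strings of alternating a's and b's.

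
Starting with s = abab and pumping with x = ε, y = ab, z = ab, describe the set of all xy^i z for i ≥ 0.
{xy^i z : i ≥ 0} = {(ab)^(i+1) : i ≥ 0} = {ab, abab, ababab, ...}

With x = ε, y = ab, z = ab: Pumping 'ab' gives strings of alternating a's and b's.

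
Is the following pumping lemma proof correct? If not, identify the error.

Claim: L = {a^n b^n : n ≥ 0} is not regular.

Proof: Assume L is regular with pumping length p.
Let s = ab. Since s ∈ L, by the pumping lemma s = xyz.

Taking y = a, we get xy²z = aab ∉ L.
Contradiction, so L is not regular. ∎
The proof is INCORRECT.

Error: The string s = ab may be shorter than p.
The pumping lemma only applies to strings with |s| ≥ p, and p is not under our control.
We must choose s in terms of p, e.g. s = a^p b^p, to ensure |s| ≥ p.
(The proof also fixes one particular y; a valid argument must handle every decomposition with |xy| ≤ p and |y| ≥ 1 — for s = a^p b^p this forces y = a^k, and then xy²z = a^(p+k) b^p ∉ L.)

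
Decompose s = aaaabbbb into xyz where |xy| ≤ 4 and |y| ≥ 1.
x = 'aa', y = 'aa', z = 'bbbb'

For s = aaaabbbb and p = 4, one valid decomposition is:
- x = 'aa' (length 2)
- y = 'aa' (length 2)
- z = 'bbbb' (length 4)

Verification:
- xyz = 'aa' + 'aa' + 'bbbb' = aaaabbbb ✓
- |xy| = 4 ≤ 4 ✓
- |y| = 2 > 0 ✓

All pumping lemma constraints are satisfied.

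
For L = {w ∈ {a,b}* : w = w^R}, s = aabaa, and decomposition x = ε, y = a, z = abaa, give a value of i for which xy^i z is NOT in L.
i = 0

xy⁰z = ε · ε · abaa = abaa; abaa reversed is aaba ≠ abaa, so it is not a palindrome and is not in L.
(Other choices also work, e.g. i = 2, 3; only i = 1 is guaranteed to stay in L since xy¹z = s.)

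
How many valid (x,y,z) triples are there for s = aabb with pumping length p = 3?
6

For s = 'aabb' with pumping length p = 3:

Constraints: |xy| ≤ 3, |y| > 0

Valid decompositions (|xy| ≤ p, |y| ≥ 1):
  • x='', y='a', z='abb'
  • x='a', y='a', z='bb'
  • x='', y='aa', z='bb'
  • x='aa', y='b', z='b'
  • x='a', y='ab', z='b'
  • x='', y='aab', z='b'

Total count: 6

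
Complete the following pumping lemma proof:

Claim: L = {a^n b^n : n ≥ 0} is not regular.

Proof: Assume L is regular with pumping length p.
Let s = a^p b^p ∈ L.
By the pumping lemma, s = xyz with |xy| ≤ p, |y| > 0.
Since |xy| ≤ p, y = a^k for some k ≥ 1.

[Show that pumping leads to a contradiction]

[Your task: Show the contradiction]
Consider xy²z = a^(p+k) b^p.

Since k ≥ 1, we have p + k > p.
So xy²z has more a's than b's: (p+k) a's vs p b's.
This means xy²z ∉ L because a^n b^n requires equal counts.

This contradicts the pumping lemma which states xy²z ∈ L.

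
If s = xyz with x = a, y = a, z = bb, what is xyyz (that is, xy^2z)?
aaabb

Given x = 'a', y = 'a', z = 'bb' and i = 2:

xy^2z = x + y·y·...·y (2 times) + z
       = 'a' + 'a'^2 + 'bb'
       = 'a' + 'aa' + 'bb'
       = 'aaabb'

The pumped string is 'aaabb' with length 5.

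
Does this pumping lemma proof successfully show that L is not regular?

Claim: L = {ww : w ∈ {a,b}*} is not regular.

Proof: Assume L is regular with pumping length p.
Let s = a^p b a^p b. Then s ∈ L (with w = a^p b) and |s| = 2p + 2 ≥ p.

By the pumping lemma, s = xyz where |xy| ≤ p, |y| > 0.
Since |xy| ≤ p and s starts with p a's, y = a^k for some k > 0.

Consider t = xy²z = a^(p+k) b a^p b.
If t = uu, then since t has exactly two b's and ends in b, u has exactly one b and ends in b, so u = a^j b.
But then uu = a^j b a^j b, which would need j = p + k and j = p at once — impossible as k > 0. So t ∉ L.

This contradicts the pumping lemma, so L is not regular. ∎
The proof is correct.

This proof is valid because:
1. s = a^p b a^p b is in L and is chosen in terms of p, so |s| ≥ p holds for every p
2. The decomposition analysis is correct: |xy| ≤ p forces y to lie inside the leading a's
3. The contradiction is valid: the argument shows a^(p+k) b a^p b cannot be split into two equal halves
4. The conclusion follows logically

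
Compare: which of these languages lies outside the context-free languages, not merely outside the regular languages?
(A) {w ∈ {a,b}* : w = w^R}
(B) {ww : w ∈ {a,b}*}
(B) {ww : w ∈ {a,b}*}

(B) {ww : w ∈ {a,b}*} requires the CFL pumping lemma.

- {w ∈ {a,b}* : w = w^R} is context-free (but not regular)
  • Can be shown non-regular with the regular pumping lemma
  • After pumping, the string is no longer symmetric

- {ww : w ∈ {a,b}*} is NOT context-free
  • Requires the CFL pumping lemma to prove
  • Cannot verify equality of two arbitrary substrings

The CFL pumping lemma is "stronger" in that it can prove non-membership
in the larger class of context-free languages.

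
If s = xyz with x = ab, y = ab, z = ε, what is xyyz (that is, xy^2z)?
ababab

Given x = 'ab', y = 'ab', z = '' and i = 2:

xy^2z = x + y·y·...·y (2 times) + z
       = 'ab' + 'ab'^2 + ''
       = 'ab' + 'abab' + ''
       = 'ababab'

The pumped string is 'ababab' with length 6.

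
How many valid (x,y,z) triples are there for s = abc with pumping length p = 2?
3

For s = 'abc' with pumping length p = 2:

Constraints: |xy| ≤ 2, |y| > 0

Valid decompositions (|xy| ≤ p, |y| ≥ 1):
  • x='', y='a', z='bc'
  • x='a', y='b', z='c'
  • x='', y='ab', z='c'

Total count: 3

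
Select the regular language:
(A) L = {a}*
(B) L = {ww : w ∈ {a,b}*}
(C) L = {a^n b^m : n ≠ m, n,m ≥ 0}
(A) {a}*

(A) L = {a}* is regular.

This can be recognized by a finite automaton (DFA/NFA).
Regular expressions like {a}* define regular languages.

The other choices are not regular:
- {ww : w ∈ {a,b}*}: After pumping, the two halves no longer match
- {a^n b^m : n ≠ m, n,m ≥ 0}: After pumping a's, we can make n = m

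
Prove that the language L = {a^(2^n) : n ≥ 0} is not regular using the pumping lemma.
Assume for contradiction that L is regular, and let p ≥ 1 be the pumping length given by the pumping lemma.
Choose s = a^(2^p). Then s ∈ L and |s| = 2^p ≥ p.
By the pumping lemma, s = xyz for some x, y, z with |xy| ≤ p, |y| ≥ 1, and xy^i z ∈ L for every i ≥ 0.
Here y = a^k for some k with 1 ≤ k ≤ |xy| ≤ p, and p < 2^p.

Take i = 2: |xy²z| = 2^p + k.
Now 2^p < 2^p + k ≤ 2^p + p < 2^p + 2^p = 2^(p+1).
So |xy²z| lies strictly between the consecutive powers of two 2^p and 2^(p+1), hence is not a power of 2, and xy²z ∉ L.

This contradicts the pumping lemma, which requires xy^i z ∈ L for all i ≥ 0.
Hence L = {a^(2^n) : n ≥ 0} is not regular. ∎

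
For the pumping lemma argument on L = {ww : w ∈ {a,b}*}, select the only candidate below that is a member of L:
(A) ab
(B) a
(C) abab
(C) abab

The pumping lemma is applied to a string s that lies in L, so first check membership of each option:
- (A) ab has length 2; its halves are a and b, which differ, so it is not in L ✗
- (B) a has odd length 1, so it cannot be written as ww and is not in L ✗
- (C) abab splits into halves ab · ab, which are equal, so it is in L (w = ab) ✓

Only (C) abab is in L, so it is the only candidate that could play the role of s.
(In a complete proof one picks s in terms of the pumping length p so that |s| ≥ p is guaranteed; a fixed string like abab illustrates the shape of such an s.)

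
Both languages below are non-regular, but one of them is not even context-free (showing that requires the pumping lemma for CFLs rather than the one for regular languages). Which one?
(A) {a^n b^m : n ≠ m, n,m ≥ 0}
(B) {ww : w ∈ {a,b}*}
(B) {ww : w ∈ {a,b}*}

(B) {ww : w ∈ {a,b}*} requires the CFL pumping lemma.

- {a^n b^m : n ≠ m, n,m ≥ 0} is context-free (but not regular)
  • Can be shown non-regular with the regular pumping lemma
  • After pumping a's, we can make n = m

- {ww : w ∈ {a,b}*} is NOT context-free
  • Requires the CFL pumping lemma to prove
  • Cannot verify equality of two arbitrary substrings

The CFL pumping lemma is "stronger" in that it can prove non-membership
in the larger class of context-free languages.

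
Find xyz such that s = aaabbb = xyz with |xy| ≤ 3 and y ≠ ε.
x = '', y = 'aaa', z = 'bbb'

For s = aaabbb and p = 3, one valid decomposition is:
- x = '' (length 0)
- y = 'aaa' (length 3)
- z = 'bbb' (length 3)

Verification:
- xyz = '' + 'aaa' + 'bbb' = aaabbb ✓
- |xy| = 3 ≤ 3 ✓
- |y| = 3 > 0 ✓

All pumping lemma constraints are satisfied.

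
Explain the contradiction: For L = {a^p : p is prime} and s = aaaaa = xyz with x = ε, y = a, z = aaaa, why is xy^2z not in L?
xy²z = aaaaaa ∉ L

Pumping with i = 2 replaces y = a by y² = aa:
- Original: s = xyz = aaaaa; aaaaa has length 5, which is prime, so it is in L
- Pumped: xy²z = ε · aa · aaaa = aaaaaa
- aaaaaa has length 6 = 2 × 3, which is not prime, so it is not in L

The pumping lemma would require xy²z ∈ L, so this decomposition yields a contradiction.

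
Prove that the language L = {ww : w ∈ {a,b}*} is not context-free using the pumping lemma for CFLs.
Assume for contradiction that L is context-free, and let p ≥ 1 be the pumping length given by the pumping lemma for CFLs.
Choose s = a^p b^p a^p b^p. Then s ∈ L (take w = a^p b^p) and |s| = 4p ≥ p.
By the CFL pumping lemma, s = uvxyz for some u, v, x, y, z with |vxy| ≤ p, |vy| ≥ 1, and uv^i xy^i z ∈ L for every i ≥ 0.

Write s as four blocks A₁ B₁ A₂ B₂ with A₁ = A₂ = a^p and B₁ = B₂ = b^p. Since |vxy| ≤ p, the window vxy lies inside at most two adjacent blocks. Take i = 0 and let t = uxz, so |t| = 4p − |vy| with 1 ≤ |vy| ≤ p. If |t| is odd, t ∉ L immediately, so assume |vy| is even (hence |vy| ≥ 2) and |t|/2 = 2p − |vy|/2, which satisfies p ≤ |t|/2 ≤ 2p − 1.

Case 1 (vxy inside A₁B₁): t = a^(p−j) b^(p−l) a^p b^p with j + l = |vy|. The second half of t has length < 2p, so it is a suffix of the trailing a^p b^p and ends in b; the first half is a^(p−j) b^(p−l) a^((j+l)/2), which ends in a because (j+l)/2 ≥ 1. The halves differ, so t ∉ L.

Case 2 (vxy inside B₁A₂, straddling the middle): t = a^p b^(p−j) a^(p−l) b^p with j + l = |vy|. If t = ww, then w is a prefix of t of length ≥ p, so w begins with a^p; and w is a suffix of t of length ≥ p, so w ends with b^p. That forces |w| ≥ 2p, contradicting |w| = |t|/2 ≤ 2p − 1. So t ∉ L.

Case 3 (vxy inside A₂B₂): t = a^p b^p a^(p−j) b^(p−l) with j + l = |vy|. The first half of t is a prefix of a^p b^p, so it begins with a; the second half is b^((j+l)/2) a^(p−j) b^(p−l), which begins with b. The halves differ, so t ∉ L.

In every case uv⁰xy⁰z = uxz ∉ L.

This contradicts the CFL pumping lemma, which requires uv^i xy^i z ∈ L for all i ≥ 0.
Hence L = {ww : w ∈ {a,b}*} is not context-free. ∎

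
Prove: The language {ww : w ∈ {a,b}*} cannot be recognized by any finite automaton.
Assume for contradiction that L is regular, and let p ≥ 1 be the pumping length given by the pumping lemma.
Choose s = a^p b a^p b. Then s ∈ L (take w = a^p b) and |s| = 2p + 2 ≥ p.
By the pumping lemma, s = xyz for some x, y, z with |xy| ≤ p, |y| ≥ 1, and xy^i z ∈ L for every i ≥ 0.
Since |xy| ≤ p and the first p symbols of s are all a's, y = a^k for some k with 1 ≤ k ≤ p.

Take i = 2: t = xy²z = a^(p + k) b a^p b.
Suppose t = uu for some string u. The string t contains exactly two b's and ends in b, so u contains exactly one b and ends in b; hence u = a^j b for some j, and uu = a^j b a^j b. Comparing with t = a^(p + k) b a^p b forces j = p + k (first block) and j = p (second block), which is impossible since k ≥ 1. So t ∉ L.

This contradicts the pumping lemma, which requires xy^i z ∈ L for all i ≥ 0.
Hence L = {ww : w ∈ {a,b}*} is not regular. ∎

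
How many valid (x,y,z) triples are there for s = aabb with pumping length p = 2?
3

For s = 'aabb' with pumping length p = 2:

Constraints: |xy| ≤ 2, |y| > 0

Valid decompositions (|xy| ≤ p, |y| ≥ 1):
  • x='', y='a', z='abb'
  • x='a', y='a', z='bb'
  • x='', y='aa', z='bb'

Total count: 3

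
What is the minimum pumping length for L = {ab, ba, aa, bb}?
p = 3

For a finite language L, the pumping lemma holds vacuously if p > max|s| for s ∈ L.

The longest string in L = {ab, ba, aa, bb} has length 2.
If p = 3, then no string s ∈ L has |s| ≥ p, so the condition is vacuously true.

The minimum pumping length is p = 3.

Why no smaller p works: for any p ≤ 2, the longest string s ∈ L has |s| = 2 ≥ p, so it would
have to be pumpable; but pumping up (i = 2, 3, ...) produces ever longer strings, which cannot all lie in the
finite language L. So the pumping property fails for every p ≤ 2.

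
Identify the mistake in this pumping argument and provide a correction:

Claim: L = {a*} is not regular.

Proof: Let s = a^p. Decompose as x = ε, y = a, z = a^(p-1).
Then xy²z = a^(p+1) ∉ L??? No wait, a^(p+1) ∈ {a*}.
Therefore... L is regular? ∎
Error: The proof attempts to show a*  is not regular, but a* IS regular!

Correction: a* is a regular language (recognized by a simple DFA with one accepting state and self-loop on 'a'). The pumping lemma can only prove non-regularity, not regularity. For regular languages, pumping always works.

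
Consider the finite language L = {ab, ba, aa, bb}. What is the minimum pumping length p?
p = 3

For a finite language L, the pumping lemma holds vacuously if p > max|s| for s ∈ L.

The longest string in L = {ab, ba, aa, bb} has length 2.
If p = 3, then no string s ∈ L has |s| ≥ p, so the condition is vacuously true.

The minimum pumping length is p = 3.

Why no smaller p works: for any p ≤ 2, the longest string s ∈ L has |s| = 2 ≥ p, so it would
have to be pumpable; but pumping up (i = 2, 3, ...) produces ever longer strings, which cannot all lie in the
finite language L. So the pumping property fails for every p ≤ 2.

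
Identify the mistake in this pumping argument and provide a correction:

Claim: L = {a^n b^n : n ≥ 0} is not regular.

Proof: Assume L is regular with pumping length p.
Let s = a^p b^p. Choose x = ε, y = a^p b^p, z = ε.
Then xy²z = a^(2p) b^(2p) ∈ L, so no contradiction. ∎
Error: The decomposition violates |xy| ≤ p. With y = a^p b^p, |xy| = |y| = 2p > p. (The proof also miscomputes xy²z, which would be a^p b^p a^p b^p rather than a^(2p) b^(2p), and it wrongly treats one harmless decomposition as settling the matter — the prover does not get to choose the decomposition.)

Correction: The pumping lemma requires |xy| ≤ p, and the argument must handle every decomposition satisfying |xy| ≤ p, |y| ≥ 1. Since s starts with p a's, any such y consists only of a's, say y = a^k with k ≥ 1. Then xy²z = a^(p+k) b^p has unequal numbers of a's and b's, so xy²z ∉ L — the required contradiction.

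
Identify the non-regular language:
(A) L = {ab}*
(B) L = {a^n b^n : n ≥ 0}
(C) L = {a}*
(B) {a^n b^n : n ≥ 0}

(B) L = {a^n b^n : n ≥ 0} is NOT regular.

The pumping lemma can be used to prove this:
After pumping, the number of a's and b's become unequal

The other languages are regular because they can be recognized by finite automata.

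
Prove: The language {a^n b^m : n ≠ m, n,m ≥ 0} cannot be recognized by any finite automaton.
Assume for contradiction that L is regular, and let p ≥ 1 be the pumping length given by the pumping lemma.
Choose s = a^p b^(p + p!). Then s ∈ L because p ≠ p + p! (as p! ≥ 1), and |s| ≥ p.
By the pumping lemma, s = xyz for some x, y, z with |xy| ≤ p, |y| ≥ 1, and xy^i z ∈ L for every i ≥ 0.
Since |xy| ≤ p and the first p symbols of s are all a's, y = a^k for some k with 1 ≤ k ≤ p.
For every i ≥ 0, xy^i z = a^(p + (i − 1)k) b^(p + p!).

Because 1 ≤ k ≤ p, k divides p!. Let t = p!/k (a positive integer) and take i = t + 1.
Then the number of a's is p + tk = p + p!, which equals the number of b's.
So xy^(t+1) z = a^(p + p!) b^(p + p!) has equally many a's and b's and is NOT in L.

This contradicts the pumping lemma, which requires xy^i z ∈ L for all i ≥ 0.
Hence L = {a^n b^m : n ≠ m, n,m ≥ 0} is not regular. ∎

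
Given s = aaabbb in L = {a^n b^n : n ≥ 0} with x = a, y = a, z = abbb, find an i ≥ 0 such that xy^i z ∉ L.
i = 0

xy⁰z = a · ε · abbb = aabbb; aabbb has 2 a's and 3 b's; 2 ≠ 3, so it is not in L.
(Other choices also work, e.g. i = 2, 3; only i = 1 is guaranteed to stay in L since xy¹z = s.)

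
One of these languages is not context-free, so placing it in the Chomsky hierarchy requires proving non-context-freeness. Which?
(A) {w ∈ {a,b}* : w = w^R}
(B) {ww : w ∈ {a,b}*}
(B) {ww : w ∈ {a,b}*}

(B) {ww : w ∈ {a,b}*} requires the CFL pumping lemma.

- {w ∈ {a,b}* : w = w^R} is context-free (but not regular)
  • Can be shown non-regular with the regular pumping lemma
  • After pumping, the string is no longer symmetric

- {ww : w ∈ {a,b}*} is NOT context-free
  • Requires the CFL pumping lemma to prove
  • Even a PDA cannot compare two arbitrary halves symbol by symbol; CFL pumping on a^p b^p a^p b^p fails

The CFL pumping lemma is "stronger" in that it can prove non-membership
in the larger class of context-free languages.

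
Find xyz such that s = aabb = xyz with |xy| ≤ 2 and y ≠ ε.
x = '', y = 'aa', z = 'bb'

For s = aabb and p = 2, one valid decomposition is:
- x = '' (length 0)
- y = 'aa' (length 2)
- z = 'bb' (length 2)

Verification:
- xyz = '' + 'aa' + 'bb' = aabb ✓
- |xy| = 2 ≤ 2 ✓
- |y| = 2 > 0 ✓

All pumping lemma constraints are satisfied.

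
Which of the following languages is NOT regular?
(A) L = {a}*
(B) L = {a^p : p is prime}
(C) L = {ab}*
(B) {a^p : p is prime}

(B) L = {a^p : p is prime} is NOT regular.

The pumping lemma can be used to prove this:
After pumping, the length becomes composite

The other languages are regular because they can be recognized by finite automata.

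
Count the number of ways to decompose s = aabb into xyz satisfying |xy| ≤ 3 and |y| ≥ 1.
6

For s = 'aabb' with pumping length p = 3:

Constraints: |xy| ≤ 3, |y| > 0

Valid decompositions (|xy| ≤ p, |y| ≥ 1):
  • x='', y='a', z='abb'
  • x='a', y='a', z='bb'
  • x='', y='aa', z='bb'
  • x='aa', y='b', z='b'
  • x='a', y='ab', z='b'
  • x='', y='aab', z='b'

Total count: 6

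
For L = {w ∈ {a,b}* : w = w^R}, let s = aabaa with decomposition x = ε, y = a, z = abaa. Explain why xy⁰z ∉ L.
xy⁰z = abaa ∉ L

Pumping with i = 0 replaces y = a by y⁰ = ε:
- Original: s = xyz = aabaa; aabaa reversed is aabaa, the same string, so it is a palindrome and is in L
- Pumped: xy⁰z = ε · ε · abaa = abaa
- abaa reversed is aaba ≠ abaa, so it is not a palindrome and is not in L

The pumping lemma would require xy⁰z ∈ L, so this decomposition yields a contradiction.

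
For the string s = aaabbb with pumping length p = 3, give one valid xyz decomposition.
x = '', y = 'a', z = 'aabbb'

For s = aaabbb and p = 3, one valid decomposition is:
- x = '' (length 0)
- y = 'a' (length 1)
- z = 'aabbb' (length 5)

Verification:
- xyz = '' + 'a' + 'aabbb' = aaabbb ✓
- |xy| = 1 ≤ 3 ✓
- |y| = 1 > 0 ✓

All pumping lemma constraints are satisfied.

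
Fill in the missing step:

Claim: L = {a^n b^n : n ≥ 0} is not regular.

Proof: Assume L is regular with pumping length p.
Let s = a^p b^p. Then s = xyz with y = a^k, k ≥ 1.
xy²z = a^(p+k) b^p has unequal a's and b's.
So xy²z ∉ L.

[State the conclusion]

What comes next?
This contradicts the pumping lemma for regular languages,
which guarantees xy^i z ∈ L for all i ≥ 0.

Since our assumption that L is regular leads to a contradiction,
we conclude that L = {a^n b^n : n ≥ 0} is NOT regular. ∎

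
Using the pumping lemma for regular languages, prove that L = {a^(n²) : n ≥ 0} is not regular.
Assume for contradiction that L is regular, and let p ≥ 1 be the pumping length given by the pumping lemma.
Choose s = a^(p²). Then s ∈ L and |s| = p² ≥ p.
By the pumping lemma, s = xyz for some x, y, z with |xy| ≤ p, |y| ≥ 1, and xy^i z ∈ L for every i ≥ 0.
Here y = a^k for some k with 1 ≤ k ≤ |xy| ≤ p.

Take i = 2: |xy²z| = p² + k.
Now p² < p² + k ≤ p² + p < p² + 2p + 1 = (p + 1)².
So |xy²z| lies strictly between the consecutive squares p² and (p + 1)², hence is not a perfect square, and xy²z ∉ L.

This contradicts the pumping lemma, which requires xy^i z ∈ L for all i ≥ 0.
Hence L = {a^(n²) : n ≥ 0} is not regular. ∎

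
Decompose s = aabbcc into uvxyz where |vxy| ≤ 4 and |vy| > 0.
u='a', v='a', x='bb', y='c', z='c'

For s = aabbcc with pumping length p = 4:

One valid decomposition:
- u = 'a'
- v = 'a'
- x = 'bb'
- y = 'c'
- z = 'c'

Verification:
- uvxyz = 'a' + 'a' + 'bb' + 'c' + 'c' = aabbcc ✓
- |vxy| = |'abbc'| = 4 ≤ 4 ✓
- |vy| = |'ac'| = 2 > 0 ✓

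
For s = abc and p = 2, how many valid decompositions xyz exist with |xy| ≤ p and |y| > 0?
3

For s = 'abc' with pumping length p = 2:

Constraints: |xy| ≤ 2, |y| > 0

Valid decompositions (|xy| ≤ p, |y| ≥ 1):
  • x='', y='a', z='bc'
  • x='a', y='b', z='c'
  • x='', y='ab', z='c'

Total count: 3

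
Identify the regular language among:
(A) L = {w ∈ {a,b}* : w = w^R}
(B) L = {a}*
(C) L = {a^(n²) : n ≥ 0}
(B) {a}*

(B) L = {a}* is regular.

This can be recognized by a finite automaton (DFA/NFA).
Regular expressions like {a}* define regular languages.

The other choices are not regular:
- {w ∈ {a,b}* : w = w^R}: After pumping, the string is no longer symmetric
- {a^(n²) : n ≥ 0}: After pumping, length is no longer a perfect square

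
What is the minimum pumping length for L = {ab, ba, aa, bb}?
p = 3

For a finite language L, the pumping lemma holds vacuously if p > max|s| for s ∈ L.

The longest string in L = {ab, ba, aa, bb} has length 2.
If p = 3, then no string s ∈ L has |s| ≥ p, so the condition is vacuously true.

The minimum pumping length is p = 3.

Why no smaller p works: for any p ≤ 2, the longest string s ∈ L has |s| = 2 ≥ p, so it would
have to be pumpable; but pumping up (i = 2, 3, ...) produces ever longer strings, which cannot all lie in the
finite language L. So the pumping property fails for every p ≤ 2.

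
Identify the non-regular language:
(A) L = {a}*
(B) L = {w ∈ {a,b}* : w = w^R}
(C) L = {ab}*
(B) {w ∈ {a,b}* : w = w^R}

(B) L = {w ∈ {a,b}* : w = w^R} is NOT regular.

The pumping lemma can be used to prove this:
After pumping, the string is no longer symmetric

The other languages are regular because they can be recognized by finite automata.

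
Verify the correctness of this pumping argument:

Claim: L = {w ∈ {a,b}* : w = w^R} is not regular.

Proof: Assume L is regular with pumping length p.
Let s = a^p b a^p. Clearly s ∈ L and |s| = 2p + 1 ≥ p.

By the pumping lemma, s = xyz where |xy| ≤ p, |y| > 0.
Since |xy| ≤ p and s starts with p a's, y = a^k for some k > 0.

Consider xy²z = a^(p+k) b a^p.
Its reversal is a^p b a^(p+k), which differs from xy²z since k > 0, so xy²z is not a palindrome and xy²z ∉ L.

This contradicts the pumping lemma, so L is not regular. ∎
The proof is correct.

This proof is valid because:
1. s = a^p b a^p is in L and is chosen in terms of p, so |s| ≥ p holds for every p
2. The decomposition analysis is correct: |xy| ≤ p forces y to lie inside the leading a's
3. The contradiction is valid: a^(p+k) b a^p has more a's before the b than after it, so it is not a palindrome
4. The conclusion follows logically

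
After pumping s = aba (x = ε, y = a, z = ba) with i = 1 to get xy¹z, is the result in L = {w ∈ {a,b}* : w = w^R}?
Yes

xy¹z = ε · a · ba = aba.
aba reversed is aba, the same string, so it is a palindrome and is in L.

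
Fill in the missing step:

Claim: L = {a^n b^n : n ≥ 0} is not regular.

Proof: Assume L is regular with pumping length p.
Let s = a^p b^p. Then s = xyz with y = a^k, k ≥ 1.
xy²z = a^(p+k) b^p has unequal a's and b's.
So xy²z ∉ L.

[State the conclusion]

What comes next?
This contradicts the pumping lemma for regular languages,
which guarantees xy^i z ∈ L for all i ≥ 0.

Since our assumption that L is regular leads to a contradiction,
we conclude that L = {a^n b^n : n ≥ 0} is NOT regular. ∎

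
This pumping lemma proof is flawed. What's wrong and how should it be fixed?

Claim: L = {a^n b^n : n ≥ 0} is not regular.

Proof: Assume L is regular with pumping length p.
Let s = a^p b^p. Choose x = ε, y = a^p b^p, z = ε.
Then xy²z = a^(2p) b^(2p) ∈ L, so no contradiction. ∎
Error: The decomposition violates |xy| ≤ p. With y = a^p b^p, |xy| = |y| = 2p > p. (The proof also miscomputes xy²z, which would be a^p b^p a^p b^p rather than a^(2p) b^(2p), and it wrongly treats one harmless decomposition as settling the matter — the prover does not get to choose the decomposition.)

Correction: The pumping lemma requires |xy| ≤ p, and the argument must handle every decomposition satisfying |xy| ≤ p, |y| ≥ 1. Since s starts with p a's, any such y consists only of a's, say y = a^k with k ≥ 1. Then xy²z = a^(p+k) b^p has unequal numbers of a's and b's, so xy²z ∉ L — the required contradiction.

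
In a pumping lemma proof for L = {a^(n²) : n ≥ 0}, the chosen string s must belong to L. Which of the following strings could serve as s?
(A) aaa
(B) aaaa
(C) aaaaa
(B) aaaa

The pumping lemma is applied to a string s that lies in L, so first check membership of each option:
- (A) aaa has length 3, strictly between 1² = 1 and 2² = 4, so it is not in L ✗
- (B) aaaa has length 4 = 2², a perfect square, so it is in L ✓
- (C) aaaaa has length 5, strictly between 2² = 4 and 3² = 9, so it is not in L ✗

Only (B) aaaa is in L, so it is the only candidate that could play the role of s.
(In a complete proof one picks s in terms of the pumping length p so that |s| ≥ p is guaranteed; a fixed string like aaaa illustrates the shape of such an s.)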